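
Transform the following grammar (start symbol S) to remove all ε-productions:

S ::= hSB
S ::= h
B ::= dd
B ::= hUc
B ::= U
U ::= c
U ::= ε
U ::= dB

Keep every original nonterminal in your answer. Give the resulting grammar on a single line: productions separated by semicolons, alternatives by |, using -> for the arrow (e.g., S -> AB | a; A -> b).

S -> h | hS | hSB; B -> U | dd | hc | hUc; U -> c | d | dB

Nullable set: {B, U}.
S -> hSB: B nullable, giving hS | hSB.
B -> U: U nullable, giving U.
B -> hUc: U nullable, giving hUc | hc.
Drop U -> ε.
U -> dB: B nullable, giving d | dB.
Unchanged (no nullable symbols): S -> h; B -> dd; U -> c.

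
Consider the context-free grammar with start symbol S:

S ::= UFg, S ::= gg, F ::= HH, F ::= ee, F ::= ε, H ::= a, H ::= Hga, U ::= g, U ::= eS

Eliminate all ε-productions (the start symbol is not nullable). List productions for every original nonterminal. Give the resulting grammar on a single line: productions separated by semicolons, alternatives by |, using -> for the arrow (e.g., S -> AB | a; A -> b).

S -> Ug | gg | UFg; F -> HH | ee; H -> a | Hga; U -> g | eS

Nullable set: {F}.
S -> UFg: F nullable, giving UFg | Ug.
Drop F -> ε.
Unchanged (no nullable symbols): S -> gg; F -> HH; F -> ee; H -> Hga; H -> a; U -> eS; U -> g.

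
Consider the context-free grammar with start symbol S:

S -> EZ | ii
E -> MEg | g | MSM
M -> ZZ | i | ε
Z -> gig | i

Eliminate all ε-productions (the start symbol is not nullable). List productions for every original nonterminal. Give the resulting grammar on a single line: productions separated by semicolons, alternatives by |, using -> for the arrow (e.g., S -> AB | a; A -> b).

S -> EZ | ii; E -> S | g | Eg | MS | SM | MEg | MSM; M -> i | ZZ; Z -> i | gig

Nullable set: {M}.
E -> MEg: M nullable, giving Eg | MEg.
E -> MSM: M, M nullable, giving MS | MSM | S | SM.
Drop M -> ε.
Unchanged (no nullable symbols): S -> EZ; S -> ii; E -> g; M -> ZZ; M -> i; Z -> gig; Z -> i.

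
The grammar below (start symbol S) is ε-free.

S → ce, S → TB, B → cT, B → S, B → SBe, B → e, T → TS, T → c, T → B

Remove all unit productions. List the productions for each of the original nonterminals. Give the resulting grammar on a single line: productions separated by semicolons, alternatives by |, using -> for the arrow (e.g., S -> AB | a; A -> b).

Unit productions: B->S, T->B.
Unit pairs (A ⇒* B via units): (B,S), (T,B), (T,S).
S: inherits non-unit rules of {S} → TB | ce.
B: inherits non-unit rules of {B, S} → SBe | TB | cT | ce | e.
T: inherits non-unit rules of {B, S, T} → SBe | TB | TS | c | cT | ce | e.

S -> TB | ce; B -> e | TB | cT | ce | SBe; T -> c | e | TB | TS | cT | ce | SBe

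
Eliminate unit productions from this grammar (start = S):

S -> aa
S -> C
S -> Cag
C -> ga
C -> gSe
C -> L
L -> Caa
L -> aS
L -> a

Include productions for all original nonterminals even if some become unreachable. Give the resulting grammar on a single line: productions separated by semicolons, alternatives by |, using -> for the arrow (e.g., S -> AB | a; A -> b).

Unit productions: C->L, S->C.
Unit pairs (A ⇒* B via units): (C,L), (S,C), (S,L).
S: inherits non-unit rules of {C, L, S} → Caa | Cag | a | aS | aa | gSe | ga.
C: inherits non-unit rules of {C, L} → Caa | a | aS | gSe | ga.
L: inherits non-unit rules of {L} → Caa | a | aS.

S -> a | aS | aa | ga | Caa | Cag | gSe; C -> a | aS | ga | Caa | gSe; L -> a | aS | Caa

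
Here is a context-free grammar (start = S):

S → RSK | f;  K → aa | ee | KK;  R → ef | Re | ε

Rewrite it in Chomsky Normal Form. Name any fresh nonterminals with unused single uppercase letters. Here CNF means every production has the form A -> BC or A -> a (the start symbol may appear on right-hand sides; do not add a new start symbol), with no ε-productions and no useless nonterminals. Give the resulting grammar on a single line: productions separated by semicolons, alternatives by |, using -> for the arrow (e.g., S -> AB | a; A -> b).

Nullable: {R}; after ε-elimination: S -> f | SK | RSK; K -> KK | aa | ee; R -> e | Re | ef.
No unit productions to eliminate.
TERM: introduce A -> a, B -> e, C -> f and substitute in every rule of length ≥2.
BIN: S -> RSK becomes S -> RD, D -> SK.

S -> f | RD | SK; A -> a; B -> e; C -> f; D -> SK; K -> AA | BB | KK; R -> e | BC | RB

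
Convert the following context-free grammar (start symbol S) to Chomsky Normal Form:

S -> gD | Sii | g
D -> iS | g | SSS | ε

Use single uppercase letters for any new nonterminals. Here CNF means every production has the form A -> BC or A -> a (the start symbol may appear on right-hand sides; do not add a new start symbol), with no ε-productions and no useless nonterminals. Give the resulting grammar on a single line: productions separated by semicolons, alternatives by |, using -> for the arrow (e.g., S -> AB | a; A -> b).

S -> g | BD | SE; A -> i; B -> g; C -> SS; D -> g | AS | SC; E -> AA

Nullable: {D}; after ε-elimination: S -> g | gD | Sii; D -> g | iS | SSS.
No unit productions to eliminate.
TERM: introduce B -> g, A -> i and substitute in every rule of length ≥2.
BIN: D -> SSS becomes D -> SC, C -> SS; S -> SAA becomes S -> SE, E -> AA.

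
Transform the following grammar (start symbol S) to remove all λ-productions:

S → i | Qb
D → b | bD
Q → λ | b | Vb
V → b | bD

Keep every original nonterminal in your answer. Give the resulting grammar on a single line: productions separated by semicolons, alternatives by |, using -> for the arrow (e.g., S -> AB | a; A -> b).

Nullable set: {Q}.
S -> Qb: Q nullable, giving Qb | b.
Drop Q -> λ.
Unchanged (no nullable symbols): S -> i; D -> b; D -> bD; Q -> Vb; Q -> b; V -> b; V -> bD.

S -> b | i | Qb; D -> b | bD; Q -> b | Vb; V -> b | bD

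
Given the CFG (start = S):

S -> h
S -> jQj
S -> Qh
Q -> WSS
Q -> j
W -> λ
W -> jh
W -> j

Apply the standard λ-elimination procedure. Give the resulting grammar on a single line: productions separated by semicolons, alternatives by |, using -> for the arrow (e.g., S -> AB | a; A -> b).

Nullable set: {W}.
Q -> WSS: W nullable, giving SS | WSS.
Drop W -> λ.
Unchanged (no nullable symbols): S -> Qh; S -> h; S -> jQj; Q -> j; W -> j; W -> jh.

S -> h | Qh | jQj; Q -> j | SS | WSS; W -> j | jh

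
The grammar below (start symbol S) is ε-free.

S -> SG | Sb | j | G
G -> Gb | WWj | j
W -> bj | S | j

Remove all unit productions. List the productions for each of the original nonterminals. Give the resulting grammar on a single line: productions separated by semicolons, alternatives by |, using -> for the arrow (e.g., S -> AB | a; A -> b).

Unit productions: S->G, W->S.
Unit pairs (A ⇒* B via units): (S,G), (W,G), (W,S).
S: inherits non-unit rules of {G, S} → Gb | SG | Sb | WWj | j.
G: inherits non-unit rules of {G} → Gb | WWj | j.
W: inherits non-unit rules of {G, S, W} → Gb | SG | Sb | WWj | bj | j.

S -> j | Gb | SG | Sb | WWj; G -> j | Gb | WWj; W -> j | Gb | SG | Sb | bj | WWj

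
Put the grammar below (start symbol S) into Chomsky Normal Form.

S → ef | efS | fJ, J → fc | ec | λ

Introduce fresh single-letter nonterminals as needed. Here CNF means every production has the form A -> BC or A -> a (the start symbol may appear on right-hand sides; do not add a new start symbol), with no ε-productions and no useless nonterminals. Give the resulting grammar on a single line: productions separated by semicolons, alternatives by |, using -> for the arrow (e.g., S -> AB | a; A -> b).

Nullable: {J}; after ε-elimination: S -> f | ef | fJ | efS; J -> ec | fc.
No unit productions to eliminate.
TERM: introduce B -> c, A -> e, C -> f and substitute in every rule of length ≥2.
BIN: S -> ACS becomes S -> AD, D -> CS.

S -> f | AC | AD | CJ; A -> e; B -> c; C -> f; D -> CS; J -> AB | CB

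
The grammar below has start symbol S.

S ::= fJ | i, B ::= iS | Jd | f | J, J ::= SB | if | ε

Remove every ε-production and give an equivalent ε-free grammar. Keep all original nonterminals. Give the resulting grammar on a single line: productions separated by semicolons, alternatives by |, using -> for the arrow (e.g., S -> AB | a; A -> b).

S -> f | i | fJ; B -> J | d | f | Jd | iS; J -> S | SB | if

Nullable set: {B, J}.
S -> fJ: J nullable, giving f | fJ.
B -> J: J nullable, giving J.
B -> Jd: J nullable, giving Jd | d.
Drop J -> ε.
J -> SB: B nullable, giving S | SB.
Unchanged (no nullable symbols): S -> i; B -> f; B -> iS; J -> if.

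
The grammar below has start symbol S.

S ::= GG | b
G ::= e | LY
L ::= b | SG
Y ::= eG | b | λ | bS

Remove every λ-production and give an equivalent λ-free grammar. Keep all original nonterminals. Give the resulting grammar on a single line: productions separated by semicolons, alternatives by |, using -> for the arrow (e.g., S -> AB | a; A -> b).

S -> b | GG; G -> L | e | LY; L -> b | SG; Y -> b | bS | eG

Nullable set: {Y}.
G -> LY: Y nullable, giving L | LY.
Drop Y -> λ.
Unchanged (no nullable symbols): S -> GG; S -> b; G -> e; L -> SG; L -> b; Y -> b; Y -> bS; Y -> eG.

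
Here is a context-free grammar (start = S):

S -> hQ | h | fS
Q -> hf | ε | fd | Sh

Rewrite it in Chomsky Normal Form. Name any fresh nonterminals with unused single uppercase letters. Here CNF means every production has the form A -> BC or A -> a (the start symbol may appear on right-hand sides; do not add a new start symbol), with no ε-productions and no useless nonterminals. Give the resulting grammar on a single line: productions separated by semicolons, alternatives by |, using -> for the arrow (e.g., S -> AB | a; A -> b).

Nullable: {Q}; after ε-elimination: S -> h | fS | hQ; Q -> Sh | fd | hf.
No unit productions to eliminate.
TERM: introduce C -> d, B -> f, A -> h and substitute in every rule of length ≥2.

S -> h | AQ | BS; A -> h; B -> f; C -> d; Q -> AB | BC | SA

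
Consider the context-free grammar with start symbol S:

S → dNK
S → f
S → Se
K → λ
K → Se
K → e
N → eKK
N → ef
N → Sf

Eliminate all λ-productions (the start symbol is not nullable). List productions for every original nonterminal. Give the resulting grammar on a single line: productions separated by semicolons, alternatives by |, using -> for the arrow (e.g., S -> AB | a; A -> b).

S -> f | Se | dN | dNK; K -> e | Se; N -> e | Sf | eK | ef | eKK

Nullable set: {K}.
S -> dNK: K nullable, giving dN | dNK.
Drop K -> λ.
N -> eKK: K, K nullable, giving e | eK | eKK.
Unchanged (no nullable symbols): S -> Se; S -> f; K -> Se; K -> e; N -> Sf; N -> ef.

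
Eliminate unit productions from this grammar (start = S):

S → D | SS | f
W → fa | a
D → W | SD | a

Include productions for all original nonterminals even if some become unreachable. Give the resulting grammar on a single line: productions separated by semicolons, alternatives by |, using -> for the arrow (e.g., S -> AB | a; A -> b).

Unit productions: D->W, S->D.
Unit pairs (A ⇒* B via units): (D,W), (S,D), (S,W).
S: inherits non-unit rules of {D, S, W} → SD | SS | a | f | fa.
D: inherits non-unit rules of {D, W} → SD | a | fa.
W: inherits non-unit rules of {W} → a | fa.

S -> a | f | SD | SS | fa; D -> a | SD | fa; W -> a | fa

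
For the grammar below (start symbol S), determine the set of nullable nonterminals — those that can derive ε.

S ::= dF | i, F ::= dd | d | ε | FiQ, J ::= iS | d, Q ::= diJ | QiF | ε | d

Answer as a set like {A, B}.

{F, Q}

Directly nullable (have an ε-rule): {F, Q}.
Not nullable: J, S — each has a terminal in every rule's right-hand side or depends on a non-nullable symbol.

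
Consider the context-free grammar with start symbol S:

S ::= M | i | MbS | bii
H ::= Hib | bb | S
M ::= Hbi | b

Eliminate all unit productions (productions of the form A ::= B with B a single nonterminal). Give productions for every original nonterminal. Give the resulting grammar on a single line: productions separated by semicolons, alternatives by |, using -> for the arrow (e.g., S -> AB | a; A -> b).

S -> b | i | Hbi | MbS | bii; H -> b | i | bb | Hbi | Hib | MbS | bii; M -> b | Hbi

Unit productions: H->S, S->M.
Unit pairs (A ⇒* B via units): (H,M), (H,S), (S,M).
S: inherits non-unit rules of {M, S} → Hbi | MbS | b | bii | i.
H: inherits non-unit rules of {H, M, S} → Hbi | Hib | MbS | b | bb | bii | i.
M: inherits non-unit rules of {M} → Hbi | b.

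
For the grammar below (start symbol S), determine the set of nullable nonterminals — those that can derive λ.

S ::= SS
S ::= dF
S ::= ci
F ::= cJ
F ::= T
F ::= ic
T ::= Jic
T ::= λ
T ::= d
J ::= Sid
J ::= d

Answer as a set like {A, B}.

{F, T}

Directly nullable (have an ε-rule): {T}.
F is nullable via F -> T (every symbol on the right is already known nullable).
Not nullable: J, S — each has a terminal in every rule's right-hand side or depends on a non-nullable symbol.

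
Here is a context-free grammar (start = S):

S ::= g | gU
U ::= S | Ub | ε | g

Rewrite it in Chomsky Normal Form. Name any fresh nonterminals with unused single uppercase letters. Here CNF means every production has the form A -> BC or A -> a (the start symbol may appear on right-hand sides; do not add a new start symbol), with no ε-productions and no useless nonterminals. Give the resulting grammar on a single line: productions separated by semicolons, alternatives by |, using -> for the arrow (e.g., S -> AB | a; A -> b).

Nullable: {U}; after ε-elimination: S -> g | gU; U -> S | b | g | Ub.
After unit-elimination: S -> g | gU; U -> b | g | Ub | gU.
TERM: introduce B -> b, A -> g and substitute in every rule of length ≥2.

S -> g | AU; A -> g; B -> b; U -> b | g | AU | UB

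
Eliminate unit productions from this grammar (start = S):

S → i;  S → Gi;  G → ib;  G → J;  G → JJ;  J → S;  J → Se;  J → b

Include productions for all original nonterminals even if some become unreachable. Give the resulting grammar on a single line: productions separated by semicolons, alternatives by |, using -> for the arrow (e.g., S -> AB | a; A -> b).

S -> i | Gi; G -> b | i | Gi | JJ | Se | ib; J -> b | i | Gi | Se

Unit productions: G->J, J->S.
Unit pairs (A ⇒* B via units): (G,J), (G,S), (J,S).
S: inherits non-unit rules of {S} → Gi | i.
G: inherits non-unit rules of {G, J, S} → Gi | JJ | Se | b | i | ib.
J: inherits non-unit rules of {J, S} → Gi | Se | b | i.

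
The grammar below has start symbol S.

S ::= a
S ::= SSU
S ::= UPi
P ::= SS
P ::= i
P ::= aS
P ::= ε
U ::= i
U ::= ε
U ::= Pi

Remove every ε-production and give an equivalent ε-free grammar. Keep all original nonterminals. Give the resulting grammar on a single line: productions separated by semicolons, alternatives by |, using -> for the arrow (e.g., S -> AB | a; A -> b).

S -> a | i | Pi | SS | Ui | SSU | UPi; P -> i | SS | aS; U -> i | Pi

Nullable set: {P, U}.
S -> SSU: U nullable, giving SS | SSU.
S -> UPi: U, P nullable, giving Pi | UPi | Ui | i.
Drop P -> ε.
Drop U -> ε.
U -> Pi: P nullable, giving Pi | i.
Unchanged (no nullable symbols): S -> a; P -> SS; P -> aS; P -> i; U -> i.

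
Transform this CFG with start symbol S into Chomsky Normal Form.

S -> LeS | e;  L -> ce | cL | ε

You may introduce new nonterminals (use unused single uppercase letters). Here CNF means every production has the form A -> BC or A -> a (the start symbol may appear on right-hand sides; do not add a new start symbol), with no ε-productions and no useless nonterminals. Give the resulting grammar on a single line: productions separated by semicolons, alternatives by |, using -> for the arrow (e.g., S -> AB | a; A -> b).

Nullable: {L}; after ε-elimination: S -> e | eS | LeS; L -> c | cL | ce.
No unit productions to eliminate.
TERM: introduce A -> c, B -> e and substitute in every rule of length ≥2.
BIN: S -> LBS becomes S -> LC, C -> BS.

S -> e | BS | LC; A -> c; B -> e; C -> BS; L -> c | AB | AL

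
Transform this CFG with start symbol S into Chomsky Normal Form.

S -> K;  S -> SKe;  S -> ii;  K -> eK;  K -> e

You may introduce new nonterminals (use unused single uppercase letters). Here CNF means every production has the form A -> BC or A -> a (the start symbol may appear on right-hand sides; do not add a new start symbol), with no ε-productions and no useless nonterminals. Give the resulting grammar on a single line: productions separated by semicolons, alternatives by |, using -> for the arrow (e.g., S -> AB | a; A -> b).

No ε-productions.
After unit-elimination: S -> e | eK | ii | SKe; K -> e | eK.
TERM: introduce A -> e, B -> i and substitute in every rule of length ≥2.
BIN: S -> SKA becomes S -> SC, C -> KA.

S -> e | AK | BB | SC; A -> e; B -> i; C -> KA; K -> e | AK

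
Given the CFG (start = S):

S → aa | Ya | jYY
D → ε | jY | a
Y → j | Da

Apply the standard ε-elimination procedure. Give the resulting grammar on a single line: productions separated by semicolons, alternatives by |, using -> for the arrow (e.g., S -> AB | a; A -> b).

S -> Ya | aa | jYY; D -> a | jY; Y -> a | j | Da

Nullable set: {D}.
Drop D -> ε.
Y -> Da: D nullable, giving Da | a.
Unchanged (no nullable symbols): S -> Ya; S -> aa; S -> jYY; D -> a; D -> jY; Y -> j.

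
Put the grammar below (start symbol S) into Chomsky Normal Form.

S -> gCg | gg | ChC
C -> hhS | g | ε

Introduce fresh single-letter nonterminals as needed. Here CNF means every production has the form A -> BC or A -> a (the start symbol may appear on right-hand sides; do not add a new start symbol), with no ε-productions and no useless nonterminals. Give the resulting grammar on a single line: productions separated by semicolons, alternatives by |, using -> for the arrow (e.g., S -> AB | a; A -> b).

Nullable: {C}; after ε-elimination: S -> h | Ch | gg | hC | ChC | gCg; C -> g | hhS.
No unit productions to eliminate.
TERM: introduce B -> g, A -> h and substitute in every rule of length ≥2.
BIN: C -> AAS becomes C -> AD, D -> AS; S -> BCB becomes S -> BE, E -> CB; S -> CAC becomes S -> CF, F -> AC.

S -> h | AC | BB | BE | CA | CF; A -> h; B -> g; C -> g | AD; D -> AS; E -> CB; F -> AC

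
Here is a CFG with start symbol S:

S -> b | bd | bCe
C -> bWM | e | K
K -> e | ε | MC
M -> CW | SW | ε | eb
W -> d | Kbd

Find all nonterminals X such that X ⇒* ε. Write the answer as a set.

Directly nullable (have an ε-rule): {K, M}.
C is nullable via C -> K (every symbol on the right is already known nullable).
Not nullable: S, W — each has a terminal in every rule's right-hand side or depends on a non-nullable symbol.

{C, K, M}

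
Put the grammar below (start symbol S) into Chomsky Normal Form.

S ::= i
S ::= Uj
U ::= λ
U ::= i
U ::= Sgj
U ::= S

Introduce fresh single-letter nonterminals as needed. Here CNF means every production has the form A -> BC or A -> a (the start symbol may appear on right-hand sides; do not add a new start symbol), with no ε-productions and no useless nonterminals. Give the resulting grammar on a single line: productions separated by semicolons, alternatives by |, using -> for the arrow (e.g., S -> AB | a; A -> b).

Nullable: {U}; after ε-elimination: S -> i | j | Uj; U -> S | i | Sgj.
After unit-elimination: S -> i | j | Uj; U -> i | j | Uj | Sgj.
TERM: introduce B -> g, A -> j and substitute in every rule of length ≥2.
BIN: U -> SBA becomes U -> SC, C -> BA.

S -> i | j | UA; A -> j; B -> g; C -> BA; U -> i | j | SC | UA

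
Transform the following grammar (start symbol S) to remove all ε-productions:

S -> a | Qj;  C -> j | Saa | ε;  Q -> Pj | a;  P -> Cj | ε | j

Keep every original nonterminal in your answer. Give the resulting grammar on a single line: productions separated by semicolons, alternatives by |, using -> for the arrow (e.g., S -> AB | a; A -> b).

S -> a | Qj; C -> j | Saa; P -> j | Cj; Q -> a | j | Pj

Nullable set: {C, P}.
Drop C -> ε.
Drop P -> ε.
P -> Cj: C nullable, giving Cj | j.
Q -> Pj: P nullable, giving Pj | j.
Unchanged (no nullable symbols): S -> Qj; S -> a; C -> Saa; C -> j; P -> j; Q -> a.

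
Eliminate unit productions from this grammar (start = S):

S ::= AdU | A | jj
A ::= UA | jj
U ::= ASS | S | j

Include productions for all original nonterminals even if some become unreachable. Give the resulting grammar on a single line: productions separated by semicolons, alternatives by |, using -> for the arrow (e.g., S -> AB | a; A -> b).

Unit productions: S->A, U->S.
Unit pairs (A ⇒* B via units): (S,A), (U,A), (U,S).
S: inherits non-unit rules of {A, S} → AdU | UA | jj.
A: inherits non-unit rules of {A} → UA | jj.
U: inherits non-unit rules of {A, S, U} → ASS | AdU | UA | j | jj.

S -> UA | jj | AdU; A -> UA | jj; U -> j | UA | jj | ASS | AdU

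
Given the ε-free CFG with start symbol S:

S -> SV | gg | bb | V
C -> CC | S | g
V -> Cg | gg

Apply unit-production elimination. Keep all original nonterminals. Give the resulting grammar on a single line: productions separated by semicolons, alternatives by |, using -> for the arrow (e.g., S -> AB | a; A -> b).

Unit productions: C->S, S->V.
Unit pairs (A ⇒* B via units): (C,S), (C,V), (S,V).
S: inherits non-unit rules of {S, V} → Cg | SV | bb | gg.
C: inherits non-unit rules of {C, S, V} → CC | Cg | SV | bb | g | gg.
V: inherits non-unit rules of {V} → Cg | gg.

S -> Cg | SV | bb | gg; C -> g | CC | Cg | SV | bb | gg; V -> Cg | gg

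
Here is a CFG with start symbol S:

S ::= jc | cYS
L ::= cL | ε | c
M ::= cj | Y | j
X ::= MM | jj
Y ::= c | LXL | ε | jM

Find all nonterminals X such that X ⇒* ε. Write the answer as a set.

{L, M, X, Y}

Directly nullable (have an ε-rule): {L, Y}.
M is nullable via M -> Y (every symbol on the right is already known nullable).
X is nullable via X -> MM (every symbol on the right is already known nullable).
Not nullable: S — each has a terminal in every rule's right-hand side or depends on a non-nullable symbol.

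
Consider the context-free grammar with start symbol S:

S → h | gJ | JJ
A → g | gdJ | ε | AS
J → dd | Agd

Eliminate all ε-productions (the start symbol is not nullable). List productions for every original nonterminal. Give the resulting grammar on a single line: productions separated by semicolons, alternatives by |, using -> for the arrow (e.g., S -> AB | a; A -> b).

Nullable set: {A}.
Drop A -> ε.
A -> AS: A nullable, giving AS | S.
J -> Agd: A nullable, giving Agd | gd.
Unchanged (no nullable symbols): S -> JJ; S -> gJ; S -> h; A -> g; A -> gdJ; J -> dd.

S -> h | JJ | gJ; A -> S | g | AS | gdJ; J -> dd | gd | Agd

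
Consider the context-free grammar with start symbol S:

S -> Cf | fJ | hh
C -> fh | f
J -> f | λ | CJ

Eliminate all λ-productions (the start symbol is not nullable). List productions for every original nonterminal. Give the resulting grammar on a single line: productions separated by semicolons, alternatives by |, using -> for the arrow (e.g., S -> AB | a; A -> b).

Nullable set: {J}.
S -> fJ: J nullable, giving f | fJ.
Drop J -> λ.
J -> CJ: J nullable, giving C | CJ.
Unchanged (no nullable symbols): S -> Cf; S -> hh; C -> f; C -> fh; J -> f.

S -> f | Cf | fJ | hh; C -> f | fh; J -> C | f | CJ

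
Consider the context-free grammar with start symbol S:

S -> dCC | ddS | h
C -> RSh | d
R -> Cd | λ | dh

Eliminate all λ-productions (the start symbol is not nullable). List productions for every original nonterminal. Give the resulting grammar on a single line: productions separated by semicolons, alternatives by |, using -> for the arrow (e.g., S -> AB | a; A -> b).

Nullable set: {R}.
C -> RSh: R nullable, giving RSh | Sh.
Drop R -> λ.
Unchanged (no nullable symbols): S -> dCC; S -> ddS; S -> h; C -> d; R -> Cd; R -> dh.

S -> h | dCC | ddS; C -> d | Sh | RSh; R -> Cd | dh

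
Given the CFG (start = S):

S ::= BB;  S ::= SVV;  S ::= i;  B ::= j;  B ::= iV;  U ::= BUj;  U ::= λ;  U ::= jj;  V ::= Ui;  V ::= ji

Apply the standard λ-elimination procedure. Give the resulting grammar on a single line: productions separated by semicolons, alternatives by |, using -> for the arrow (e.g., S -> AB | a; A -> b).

S -> i | BB | SVV; B -> j | iV; U -> Bj | jj | BUj; V -> i | Ui | ji

Nullable set: {U}.
Drop U -> λ.
U -> BUj: U nullable, giving BUj | Bj.
V -> Ui: U nullable, giving Ui | i.
Unchanged (no nullable symbols): S -> BB; S -> SVV; S -> i; B -> iV; B -> j; U -> jj; V -> ji.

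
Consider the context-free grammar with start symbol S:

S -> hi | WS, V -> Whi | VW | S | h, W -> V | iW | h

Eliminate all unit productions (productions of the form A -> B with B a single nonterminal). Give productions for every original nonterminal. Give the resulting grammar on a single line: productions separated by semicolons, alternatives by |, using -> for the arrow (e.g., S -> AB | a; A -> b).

Unit productions: V->S, W->V.
Unit pairs (A ⇒* B via units): (V,S), (W,S), (W,V).
S: inherits non-unit rules of {S} → WS | hi.
V: inherits non-unit rules of {S, V} → VW | WS | Whi | h | hi.
W: inherits non-unit rules of {S, V, W} → VW | WS | Whi | h | hi | iW.

S -> WS | hi; V -> h | VW | WS | hi | Whi; W -> h | VW | WS | hi | iW | Whi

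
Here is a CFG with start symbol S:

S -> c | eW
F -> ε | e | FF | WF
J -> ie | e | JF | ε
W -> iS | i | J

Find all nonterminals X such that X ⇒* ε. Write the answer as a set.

Directly nullable (have an ε-rule): {F, J}.
W is nullable via W -> J (every symbol on the right is already known nullable).
Not nullable: S — each has a terminal in every rule's right-hand side or depends on a non-nullable symbol.

{F, J, W}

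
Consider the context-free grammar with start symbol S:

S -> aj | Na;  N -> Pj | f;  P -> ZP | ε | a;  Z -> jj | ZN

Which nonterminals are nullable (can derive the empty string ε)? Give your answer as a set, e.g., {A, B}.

{P}

Directly nullable (have an ε-rule): {P}.
Not nullable: N, S, Z — each has a terminal in every rule's right-hand side or depends on a non-nullable symbol.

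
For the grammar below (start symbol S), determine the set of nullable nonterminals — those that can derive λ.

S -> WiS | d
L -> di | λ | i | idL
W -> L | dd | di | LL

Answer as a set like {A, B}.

{L, W}

Directly nullable (have an ε-rule): {L}.
W is nullable via W -> L (every symbol on the right is already known nullable).
Not nullable: S — each has a terminal in every rule's right-hand side or depends on a non-nullable symbol.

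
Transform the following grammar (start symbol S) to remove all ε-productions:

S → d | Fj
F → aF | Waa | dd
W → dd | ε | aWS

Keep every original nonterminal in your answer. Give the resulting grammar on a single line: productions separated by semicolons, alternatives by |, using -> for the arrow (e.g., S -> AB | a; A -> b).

S -> d | Fj; F -> aF | aa | dd | Waa; W -> aS | dd | aWS

Nullable set: {W}.
F -> Waa: W nullable, giving Waa | aa.
Drop W -> ε.
W -> aWS: W nullable, giving aS | aWS.
Unchanged (no nullable symbols): S -> Fj; S -> d; F -> aF; F -> dd; W -> dd.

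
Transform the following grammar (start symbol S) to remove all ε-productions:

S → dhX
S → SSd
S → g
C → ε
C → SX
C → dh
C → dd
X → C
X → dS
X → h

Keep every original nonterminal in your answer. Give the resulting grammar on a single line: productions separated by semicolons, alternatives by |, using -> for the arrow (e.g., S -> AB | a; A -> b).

S -> g | dh | SSd | dhX; C -> S | SX | dd | dh; X -> C | h | dS

Nullable set: {C, X}.
S -> dhX: X nullable, giving dh | dhX.
Drop C -> ε.
C -> SX: X nullable, giving S | SX.
X -> C: C nullable, giving C.
Unchanged (no nullable symbols): S -> SSd; S -> g; C -> dd; C -> dh; X -> dS; X -> h.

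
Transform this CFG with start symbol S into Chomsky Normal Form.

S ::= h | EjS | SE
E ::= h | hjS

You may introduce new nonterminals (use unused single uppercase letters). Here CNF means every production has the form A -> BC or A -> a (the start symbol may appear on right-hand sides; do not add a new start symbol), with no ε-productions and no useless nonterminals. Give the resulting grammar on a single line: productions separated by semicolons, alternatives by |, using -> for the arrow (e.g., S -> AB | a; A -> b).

S -> h | ED | SE; A -> h; B -> j; C -> BS; D -> BS; E -> h | AC

No ε-productions.
No unit productions to eliminate.
TERM: introduce A -> h, B -> j and substitute in every rule of length ≥2.
BIN: E -> ABS becomes E -> AC, C -> BS; S -> EBS becomes S -> ED, D -> BS.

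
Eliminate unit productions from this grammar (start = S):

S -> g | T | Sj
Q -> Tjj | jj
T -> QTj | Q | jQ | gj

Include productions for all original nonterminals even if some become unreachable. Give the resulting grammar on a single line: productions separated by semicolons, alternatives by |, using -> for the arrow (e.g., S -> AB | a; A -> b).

Unit productions: S->T, T->Q.
Unit pairs (A ⇒* B via units): (S,Q), (S,T), (T,Q).
S: inherits non-unit rules of {Q, S, T} → QTj | Sj | Tjj | g | gj | jQ | jj.
Q: inherits non-unit rules of {Q} → Tjj | jj.
T: inherits non-unit rules of {Q, T} → QTj | Tjj | gj | jQ | jj.

S -> g | Sj | gj | jQ | jj | QTj | Tjj; Q -> jj | Tjj; T -> gj | jQ | jj | QTj | Tjj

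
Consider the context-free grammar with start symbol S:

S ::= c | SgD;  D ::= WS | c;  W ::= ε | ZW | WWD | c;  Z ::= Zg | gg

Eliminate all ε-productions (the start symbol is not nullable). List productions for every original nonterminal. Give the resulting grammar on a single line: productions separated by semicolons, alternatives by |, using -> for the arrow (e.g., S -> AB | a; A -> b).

Nullable set: {W}.
D -> WS: W nullable, giving S | WS.
Drop W -> ε.
W -> WWD: W, W nullable, giving D | WD | WWD.
W -> ZW: W nullable, giving Z | ZW.
Unchanged (no nullable symbols): S -> SgD; S -> c; D -> c; W -> c; Z -> Zg; Z -> gg.

S -> c | SgD; D -> S | c | WS; W -> D | Z | c | WD | ZW | WWD; Z -> Zg | gg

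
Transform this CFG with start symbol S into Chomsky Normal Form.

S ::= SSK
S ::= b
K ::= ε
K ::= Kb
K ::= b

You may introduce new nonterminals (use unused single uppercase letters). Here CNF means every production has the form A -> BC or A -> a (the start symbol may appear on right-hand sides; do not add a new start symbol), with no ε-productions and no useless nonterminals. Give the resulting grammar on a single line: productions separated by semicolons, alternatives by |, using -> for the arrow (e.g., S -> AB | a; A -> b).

Nullable: {K}; after ε-elimination: S -> b | SS | SSK; K -> b | Kb.
No unit productions to eliminate.
TERM: introduce A -> b and substitute in every rule of length ≥2.
BIN: S -> SSK becomes S -> SB, B -> SK.

S -> b | SB | SS; A -> b; B -> SK; K -> b | KA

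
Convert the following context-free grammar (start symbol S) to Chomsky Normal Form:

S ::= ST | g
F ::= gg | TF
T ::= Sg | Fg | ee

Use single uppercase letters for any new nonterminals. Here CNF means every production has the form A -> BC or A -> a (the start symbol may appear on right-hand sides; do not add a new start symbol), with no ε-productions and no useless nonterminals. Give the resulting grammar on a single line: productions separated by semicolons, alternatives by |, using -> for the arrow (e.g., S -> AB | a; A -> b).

No ε-productions.
No unit productions to eliminate.
TERM: introduce B -> e, A -> g and substitute in every rule of length ≥2.

S -> g | ST; A -> g; B -> e; F -> AA | TF; T -> BB | FA | SA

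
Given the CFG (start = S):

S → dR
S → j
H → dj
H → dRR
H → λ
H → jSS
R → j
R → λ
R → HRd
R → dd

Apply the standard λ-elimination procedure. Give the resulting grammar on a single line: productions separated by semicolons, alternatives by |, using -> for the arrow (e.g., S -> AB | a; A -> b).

S -> d | j | dR; H -> d | dR | dj | dRR | jSS; R -> d | j | Hd | Rd | dd | HRd

Nullable set: {H, R}.
S -> dR: R nullable, giving d | dR.
Drop H -> λ.
H -> dRR: R, R nullable, giving d | dR | dRR.
Drop R -> λ.
R -> HRd: H, R nullable, giving HRd | Hd | Rd | d.
Unchanged (no nullable symbols): S -> j; H -> dj; H -> jSS; R -> dd; R -> j.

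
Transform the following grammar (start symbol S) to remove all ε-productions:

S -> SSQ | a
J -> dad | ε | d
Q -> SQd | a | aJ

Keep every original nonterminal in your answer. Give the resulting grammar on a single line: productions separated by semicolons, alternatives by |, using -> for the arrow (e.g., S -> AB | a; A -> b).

S -> a | SSQ; J -> d | dad; Q -> a | aJ | SQd

Nullable set: {J}.
Drop J -> ε.
Q -> aJ: J nullable, giving a | aJ.
Unchanged (no nullable symbols): S -> SSQ; S -> a; J -> d; J -> dad; Q -> SQd; Q -> a.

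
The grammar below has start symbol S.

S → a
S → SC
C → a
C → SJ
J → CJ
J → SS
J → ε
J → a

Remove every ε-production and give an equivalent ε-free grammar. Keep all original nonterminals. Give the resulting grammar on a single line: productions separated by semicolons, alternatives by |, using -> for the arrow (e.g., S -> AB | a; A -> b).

S -> a | SC; C -> S | a | SJ; J -> C | a | CJ | SS

Nullable set: {J}.
C -> SJ: J nullable, giving S | SJ.
Drop J -> ε.
J -> CJ: J nullable, giving C | CJ.
Unchanged (no nullable symbols): S -> SC; S -> a; C -> a; J -> SS; J -> a.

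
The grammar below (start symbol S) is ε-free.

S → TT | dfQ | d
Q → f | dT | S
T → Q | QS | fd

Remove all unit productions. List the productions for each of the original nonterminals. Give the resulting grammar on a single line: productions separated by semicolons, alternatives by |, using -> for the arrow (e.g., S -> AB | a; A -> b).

Unit productions: Q->S, T->Q.
Unit pairs (A ⇒* B via units): (Q,S), (T,Q), (T,S).
S: inherits non-unit rules of {S} → TT | d | dfQ.
Q: inherits non-unit rules of {Q, S} → TT | d | dT | dfQ | f.
T: inherits non-unit rules of {Q, S, T} → QS | TT | d | dT | dfQ | f | fd.

S -> d | TT | dfQ; Q -> d | f | TT | dT | dfQ; T -> d | f | QS | TT | dT | fd | dfQ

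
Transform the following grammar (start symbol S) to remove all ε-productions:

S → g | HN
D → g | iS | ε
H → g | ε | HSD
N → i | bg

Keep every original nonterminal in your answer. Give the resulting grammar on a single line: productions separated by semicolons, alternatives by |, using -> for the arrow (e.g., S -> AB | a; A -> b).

Nullable set: {D, H}.
S -> HN: H nullable, giving HN | N.
Drop D -> ε.
Drop H -> ε.
H -> HSD: H, D nullable, giving HS | HSD | S | SD.
Unchanged (no nullable symbols): S -> g; D -> g; D -> iS; H -> g; N -> bg; N -> i.

S -> N | g | HN; D -> g | iS; H -> S | g | HS | SD | HSD; N -> i | bg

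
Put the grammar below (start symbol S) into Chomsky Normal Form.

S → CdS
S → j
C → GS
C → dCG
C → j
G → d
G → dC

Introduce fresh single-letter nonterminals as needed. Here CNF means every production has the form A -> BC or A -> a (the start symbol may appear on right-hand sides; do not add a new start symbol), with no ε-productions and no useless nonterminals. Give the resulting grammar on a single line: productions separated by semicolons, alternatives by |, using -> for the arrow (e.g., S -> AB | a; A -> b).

No ε-productions.
No unit productions to eliminate.
TERM: introduce A -> d and substitute in every rule of length ≥2.
BIN: C -> ACG becomes C -> AB, B -> CG; S -> CAS becomes S -> CD, D -> AS.

S -> j | CD; A -> d; B -> CG; C -> j | AB | GS; D -> AS; G -> d | AC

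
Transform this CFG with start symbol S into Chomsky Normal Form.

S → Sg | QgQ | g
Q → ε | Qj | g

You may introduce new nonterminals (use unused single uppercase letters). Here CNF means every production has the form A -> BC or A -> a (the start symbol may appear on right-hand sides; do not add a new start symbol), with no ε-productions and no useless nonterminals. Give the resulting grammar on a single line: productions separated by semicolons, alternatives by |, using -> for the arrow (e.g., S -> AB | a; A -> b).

S -> g | BQ | QB | QC | SB; A -> j; B -> g; C -> BQ; Q -> g | j | QA

Nullable: {Q}; after ε-elimination: S -> g | Qg | Sg | gQ | QgQ; Q -> g | j | Qj.
No unit productions to eliminate.
TERM: introduce B -> g, A -> j and substitute in every rule of length ≥2.
BIN: S -> QBQ becomes S -> QC, C -> BQ.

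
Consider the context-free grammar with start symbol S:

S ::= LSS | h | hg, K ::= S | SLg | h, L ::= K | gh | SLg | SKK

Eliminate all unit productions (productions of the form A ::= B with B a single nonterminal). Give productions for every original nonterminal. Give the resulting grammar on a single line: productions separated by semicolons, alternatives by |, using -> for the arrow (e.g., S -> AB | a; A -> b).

Unit productions: K->S, L->K.
Unit pairs (A ⇒* B via units): (K,S), (L,K), (L,S).
S: inherits non-unit rules of {S} → LSS | h | hg.
K: inherits non-unit rules of {K, S} → LSS | SLg | h | hg.
L: inherits non-unit rules of {K, L, S} → LSS | SKK | SLg | gh | h | hg.

S -> h | hg | LSS; K -> h | hg | LSS | SLg; L -> h | gh | hg | LSS | SKK | SLg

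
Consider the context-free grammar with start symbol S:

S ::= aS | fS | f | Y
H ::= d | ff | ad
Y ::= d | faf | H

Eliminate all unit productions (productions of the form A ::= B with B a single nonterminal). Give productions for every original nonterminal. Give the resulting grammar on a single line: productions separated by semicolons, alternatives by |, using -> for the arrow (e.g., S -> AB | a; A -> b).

S -> d | f | aS | ad | fS | ff | faf; H -> d | ad | ff; Y -> d | ad | ff | faf

Unit productions: S->Y, Y->H.
Unit pairs (A ⇒* B via units): (S,H), (S,Y), (Y,H).
S: inherits non-unit rules of {H, S, Y} → aS | ad | d | f | fS | faf | ff.
H: inherits non-unit rules of {H} → ad | d | ff.
Y: inherits non-unit rules of {H, Y} → ad | d | faf | ff.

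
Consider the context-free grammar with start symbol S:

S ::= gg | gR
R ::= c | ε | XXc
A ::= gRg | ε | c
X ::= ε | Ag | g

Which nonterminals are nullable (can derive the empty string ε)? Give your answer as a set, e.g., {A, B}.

Directly nullable (have an ε-rule): {A, R, X}.
Not nullable: S — each has a terminal in every rule's right-hand side or depends on a non-nullable symbol.

{A, R, X}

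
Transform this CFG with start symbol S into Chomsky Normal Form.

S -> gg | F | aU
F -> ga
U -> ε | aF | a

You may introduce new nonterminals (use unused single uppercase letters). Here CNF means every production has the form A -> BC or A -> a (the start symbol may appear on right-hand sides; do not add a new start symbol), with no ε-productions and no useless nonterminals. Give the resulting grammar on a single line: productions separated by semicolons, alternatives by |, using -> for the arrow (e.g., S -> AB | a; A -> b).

Nullable: {U}; after ε-elimination: S -> F | a | aU | gg; F -> ga; U -> a | aF.
After unit-elimination: S -> a | aU | ga | gg; F -> ga; U -> a | aF.
TERM: introduce B -> a, A -> g and substitute in every rule of length ≥2.

S -> a | AA | AB | BU; A -> g; B -> a; F -> AB; U -> a | BF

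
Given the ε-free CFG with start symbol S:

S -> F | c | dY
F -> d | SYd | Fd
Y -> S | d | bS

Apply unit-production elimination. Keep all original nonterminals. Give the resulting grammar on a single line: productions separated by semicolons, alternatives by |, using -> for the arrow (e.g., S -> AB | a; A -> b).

S -> c | d | Fd | dY | SYd; F -> d | Fd | SYd; Y -> c | d | Fd | bS | dY | SYd

Unit productions: S->F, Y->S.
Unit pairs (A ⇒* B via units): (S,F), (Y,F), (Y,S).
S: inherits non-unit rules of {F, S} → Fd | SYd | c | d | dY.
F: inherits non-unit rules of {F} → Fd | SYd | d.
Y: inherits non-unit rules of {F, S, Y} → Fd | SYd | bS | c | d | dY.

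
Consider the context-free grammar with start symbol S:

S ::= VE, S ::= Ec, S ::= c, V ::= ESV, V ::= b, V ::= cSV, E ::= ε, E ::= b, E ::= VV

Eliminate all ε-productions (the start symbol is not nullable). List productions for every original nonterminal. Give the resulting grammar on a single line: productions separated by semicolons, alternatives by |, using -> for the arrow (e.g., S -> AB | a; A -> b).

S -> V | c | Ec | VE; E -> b | VV; V -> b | SV | ESV | cSV

Nullable set: {E}.
S -> Ec: E nullable, giving Ec | c.
S -> VE: E nullable, giving V | VE.
Drop E -> ε.
V -> ESV: E nullable, giving ESV | SV.
Unchanged (no nullable symbols): S -> c; E -> VV; E -> b; V -> b; V -> cSV.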